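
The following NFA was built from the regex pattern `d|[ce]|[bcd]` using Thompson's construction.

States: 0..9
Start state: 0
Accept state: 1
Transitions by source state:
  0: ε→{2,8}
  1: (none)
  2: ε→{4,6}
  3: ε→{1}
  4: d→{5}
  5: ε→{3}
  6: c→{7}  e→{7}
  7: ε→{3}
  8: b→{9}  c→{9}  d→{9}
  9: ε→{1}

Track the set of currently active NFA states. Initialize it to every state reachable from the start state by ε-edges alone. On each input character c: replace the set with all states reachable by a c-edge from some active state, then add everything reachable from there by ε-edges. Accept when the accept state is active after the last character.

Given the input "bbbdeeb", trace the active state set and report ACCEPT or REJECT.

start: ε-closure({0}) = {0,2,4,6,8}
'b' @ 1: {1,9}  ✓accept
'b' @ 2: {}  — dead — no transitions
rest 'bdeeb' ignored (set empty)
final: {}; accept 1 not in set

Answer: REJECT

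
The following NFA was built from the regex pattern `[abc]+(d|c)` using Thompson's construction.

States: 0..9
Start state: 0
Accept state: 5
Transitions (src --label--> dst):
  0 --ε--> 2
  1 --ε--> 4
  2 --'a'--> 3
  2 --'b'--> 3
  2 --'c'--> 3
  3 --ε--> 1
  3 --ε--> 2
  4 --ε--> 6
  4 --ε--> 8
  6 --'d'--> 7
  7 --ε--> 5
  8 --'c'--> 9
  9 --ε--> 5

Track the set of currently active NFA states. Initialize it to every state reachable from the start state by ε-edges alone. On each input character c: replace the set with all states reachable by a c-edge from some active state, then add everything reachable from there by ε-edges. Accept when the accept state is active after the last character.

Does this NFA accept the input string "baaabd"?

Answer: ACCEPT

Derivation:
start: ε-closure({0}) = {0,2}
'b' @ 1: {1,2,3,4,6,8}
'a' @ 2: {1,2,3,4,6,8}
'a' @ 3: {1,2,3,4,6,8}
'a' @ 4: {1,2,3,4,6,8}
'b' @ 5: {1,2,3,4,6,8}
'd' @ 6: {5,7}  ✓accept
final: {5,7}; accept 5 in set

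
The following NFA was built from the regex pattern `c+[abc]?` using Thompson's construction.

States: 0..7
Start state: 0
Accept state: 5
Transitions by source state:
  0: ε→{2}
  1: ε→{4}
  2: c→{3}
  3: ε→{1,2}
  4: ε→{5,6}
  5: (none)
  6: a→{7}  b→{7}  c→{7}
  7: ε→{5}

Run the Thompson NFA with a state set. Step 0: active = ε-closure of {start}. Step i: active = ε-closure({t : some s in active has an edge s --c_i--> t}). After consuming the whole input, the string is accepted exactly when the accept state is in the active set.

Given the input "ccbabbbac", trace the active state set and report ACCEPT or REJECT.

initial (ε-close {0}): {0,2}
'c' @ 1: {1,2,3,4,5,6}  [accepting]
'c' @ 2: {1,2,3,4,5,6,7}  [accepting]
'b' @ 3: {5,7}  [accepting]
'a' @ 4: {}  — state set empty
rest 'bbbac' ignored (set empty)
after full input: {}  (accept=5 not in)

Answer: REJECT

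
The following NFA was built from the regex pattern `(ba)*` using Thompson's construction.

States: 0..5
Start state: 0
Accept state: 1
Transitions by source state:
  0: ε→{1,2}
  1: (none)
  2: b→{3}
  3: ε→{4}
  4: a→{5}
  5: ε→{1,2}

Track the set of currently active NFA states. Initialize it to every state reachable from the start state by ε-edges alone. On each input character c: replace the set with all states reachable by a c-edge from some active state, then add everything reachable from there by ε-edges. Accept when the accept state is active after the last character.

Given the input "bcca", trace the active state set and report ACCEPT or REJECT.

Answer: REJECT

Derivation:
start: ε-closure({0}) = {0,1,2}
'b' @ 1: {3,4}
'c' @ 2: {}  — state set empty
rest 'ca' ignored (set empty)
final: {}; accept 1 not in set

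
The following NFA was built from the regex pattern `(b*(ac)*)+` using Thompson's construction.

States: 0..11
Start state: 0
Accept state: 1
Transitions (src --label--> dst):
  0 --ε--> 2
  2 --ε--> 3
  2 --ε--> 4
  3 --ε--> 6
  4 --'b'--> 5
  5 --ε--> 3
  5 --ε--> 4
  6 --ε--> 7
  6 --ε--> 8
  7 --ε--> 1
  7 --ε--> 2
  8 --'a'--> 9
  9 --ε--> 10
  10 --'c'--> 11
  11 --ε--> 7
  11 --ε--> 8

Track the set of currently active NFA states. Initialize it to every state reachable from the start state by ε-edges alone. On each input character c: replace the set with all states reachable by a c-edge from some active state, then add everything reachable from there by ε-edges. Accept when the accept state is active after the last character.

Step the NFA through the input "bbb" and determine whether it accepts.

Answer: ACCEPT

Trace:
start: ε-closure({0}) = {0,1,2,3,4,6,7,8}
'b' @ 1: {1,2,3,4,5,6,7,8}  [accepting]
'b' @ 2: {1,2,3,4,5,6,7,8}  [accepting]
'b' @ 3: {1,2,3,4,5,6,7,8}  [accepting]
after full input: {1,2,3,4,5,6,7,8}  (accept=1 in)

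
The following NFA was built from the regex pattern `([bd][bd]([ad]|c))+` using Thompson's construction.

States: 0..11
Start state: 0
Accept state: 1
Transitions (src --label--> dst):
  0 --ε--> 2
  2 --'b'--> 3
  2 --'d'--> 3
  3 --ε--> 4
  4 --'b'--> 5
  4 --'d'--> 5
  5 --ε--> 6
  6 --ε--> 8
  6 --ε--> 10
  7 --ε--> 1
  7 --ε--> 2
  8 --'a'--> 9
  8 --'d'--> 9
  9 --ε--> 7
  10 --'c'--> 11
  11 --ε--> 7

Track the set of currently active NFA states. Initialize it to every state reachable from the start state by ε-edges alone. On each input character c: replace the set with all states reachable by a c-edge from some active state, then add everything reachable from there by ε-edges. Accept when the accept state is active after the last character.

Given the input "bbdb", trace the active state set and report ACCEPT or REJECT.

initial (ε-close {0}): {0,2}
'b' @ 1: {3,4}
'b' @ 2: {5,6,8,10}
'd' @ 3: {1,2,7,9}  [accepting]
'b' @ 4: {3,4}
end set {3,4} — state 1 not in

Answer: REJECT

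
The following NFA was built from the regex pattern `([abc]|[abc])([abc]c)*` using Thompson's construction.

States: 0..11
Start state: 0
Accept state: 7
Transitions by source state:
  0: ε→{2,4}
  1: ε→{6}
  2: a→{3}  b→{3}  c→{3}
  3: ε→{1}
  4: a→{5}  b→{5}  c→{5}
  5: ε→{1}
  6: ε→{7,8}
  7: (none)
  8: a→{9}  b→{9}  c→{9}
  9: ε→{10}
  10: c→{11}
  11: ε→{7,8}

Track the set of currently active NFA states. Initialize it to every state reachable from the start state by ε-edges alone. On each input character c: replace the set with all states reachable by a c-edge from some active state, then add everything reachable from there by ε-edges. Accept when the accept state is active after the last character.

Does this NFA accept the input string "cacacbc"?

Answer: ACCEPT

Steps:
start: ε-closure({0}) = {0,2,4}
'c' @ 1: {1,3,5,6,7,8}  (accept∈set)
'a' @ 2: {9,10}
'c' @ 3: {7,8,11}  (accept∈set)
'a' @ 4: {9,10}
'c' @ 5: {7,8,11}  (accept∈set)
'b' @ 6: {9,10}
'c' @ 7: {7,8,11}  (accept∈set)
end set {7,8,11} — state 7 in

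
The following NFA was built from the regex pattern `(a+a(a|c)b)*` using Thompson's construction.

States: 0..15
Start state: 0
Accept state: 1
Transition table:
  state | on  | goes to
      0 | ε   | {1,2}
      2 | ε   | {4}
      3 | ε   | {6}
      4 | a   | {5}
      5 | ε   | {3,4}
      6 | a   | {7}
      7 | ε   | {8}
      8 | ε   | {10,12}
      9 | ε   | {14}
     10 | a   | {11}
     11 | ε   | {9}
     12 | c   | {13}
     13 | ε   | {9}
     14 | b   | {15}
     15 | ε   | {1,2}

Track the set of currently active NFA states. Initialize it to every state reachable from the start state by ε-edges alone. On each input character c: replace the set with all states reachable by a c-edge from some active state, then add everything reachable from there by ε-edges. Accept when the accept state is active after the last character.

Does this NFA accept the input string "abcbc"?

Answer: REJECT

Trace:
start: ε-closure({0}) = {0,1,2,4}
'a' @ 1: {3,4,5,6}
'b' @ 2: {}  — dead — no transitions
rest 'cbc' ignored (set empty)
end set {} — state 1 not in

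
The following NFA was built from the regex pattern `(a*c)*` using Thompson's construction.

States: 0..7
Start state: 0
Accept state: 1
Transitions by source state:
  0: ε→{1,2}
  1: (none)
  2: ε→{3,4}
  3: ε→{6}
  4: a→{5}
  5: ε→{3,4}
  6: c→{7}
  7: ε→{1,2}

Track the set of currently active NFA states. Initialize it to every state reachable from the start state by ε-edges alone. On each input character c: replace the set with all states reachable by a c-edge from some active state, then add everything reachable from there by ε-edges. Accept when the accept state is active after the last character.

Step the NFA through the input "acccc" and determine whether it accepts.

Answer: ACCEPT

Derivation:
S₀ = ε-closure({0}) = {0,1,2,3,4,6}
'a' @ 1: {3,4,5,6}
'c' @ 2: {1,2,3,4,6,7}  ✓accept
'c' @ 3: {1,2,3,4,6,7}  ✓accept
'c' @ 4: {1,2,3,4,6,7}  ✓accept
'c' @ 5: {1,2,3,4,6,7}  ✓accept
end set {1,2,3,4,6,7} — state 1 in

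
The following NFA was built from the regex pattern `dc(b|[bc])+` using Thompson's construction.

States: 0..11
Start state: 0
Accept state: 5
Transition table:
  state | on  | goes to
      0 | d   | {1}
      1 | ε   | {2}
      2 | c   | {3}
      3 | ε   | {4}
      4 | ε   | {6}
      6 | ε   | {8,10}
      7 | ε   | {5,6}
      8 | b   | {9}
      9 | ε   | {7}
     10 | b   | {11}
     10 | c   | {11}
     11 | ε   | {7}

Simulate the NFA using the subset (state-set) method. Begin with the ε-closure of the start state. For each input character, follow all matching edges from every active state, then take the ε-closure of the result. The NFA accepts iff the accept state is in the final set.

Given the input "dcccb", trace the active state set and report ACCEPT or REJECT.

Answer: ACCEPT

Trace:
start: ε-closure({0}) = {0}
'd' @ 1: {1,2}
'c' @ 2: {3,4,6,8,10}
'c' @ 3: {5,6,7,8,10,11}  [accepting]
'c' @ 4: {5,6,7,8,10,11}  [accepting]
'b' @ 5: {5,6,7,8,9,10,11}  [accepting]
final: {5,6,7,8,9,10,11}; accept 5 in set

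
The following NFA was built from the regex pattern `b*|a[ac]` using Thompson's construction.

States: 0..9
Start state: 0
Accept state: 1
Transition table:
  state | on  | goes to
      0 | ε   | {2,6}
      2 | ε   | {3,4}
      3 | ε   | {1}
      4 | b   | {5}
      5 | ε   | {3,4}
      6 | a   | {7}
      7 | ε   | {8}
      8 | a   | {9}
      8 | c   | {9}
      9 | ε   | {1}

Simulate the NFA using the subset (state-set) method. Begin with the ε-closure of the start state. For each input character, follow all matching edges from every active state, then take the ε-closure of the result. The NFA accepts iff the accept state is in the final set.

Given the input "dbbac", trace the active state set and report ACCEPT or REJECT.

S₀ = ε-closure({0}) = {0,1,2,3,4,6}
'd' @ 1: {}  — dead — no transitions
rest 'bbac' ignored (set empty)
end set {} — state 1 not in

Answer: REJECT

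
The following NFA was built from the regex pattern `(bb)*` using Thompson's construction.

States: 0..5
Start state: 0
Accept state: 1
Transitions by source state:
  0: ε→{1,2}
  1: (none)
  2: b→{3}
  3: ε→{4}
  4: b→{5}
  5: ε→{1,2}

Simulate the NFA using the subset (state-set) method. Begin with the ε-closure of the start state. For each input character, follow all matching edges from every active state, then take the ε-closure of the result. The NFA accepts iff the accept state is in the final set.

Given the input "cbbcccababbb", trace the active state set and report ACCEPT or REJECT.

S₀ = ε-closure({0}) = {0,1,2}
'c' @ 1: {}  — no active states
rest 'bbcccababbb' ignored (set empty)
after full input: {}  (accept=1 not in)

Answer: REJECT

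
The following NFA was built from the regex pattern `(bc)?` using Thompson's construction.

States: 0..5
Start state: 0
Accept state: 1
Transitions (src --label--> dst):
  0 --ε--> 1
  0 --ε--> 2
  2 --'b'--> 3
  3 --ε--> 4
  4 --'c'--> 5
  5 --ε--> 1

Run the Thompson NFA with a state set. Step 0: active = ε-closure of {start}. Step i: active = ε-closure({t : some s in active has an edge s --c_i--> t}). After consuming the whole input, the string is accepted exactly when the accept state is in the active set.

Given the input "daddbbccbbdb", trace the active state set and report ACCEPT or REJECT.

Answer: REJECT

Trace:
S₀ = ε-closure({0}) = {0,1,2}
'd' @ 1: {}  — no active states
rest 'addbbccbbdb' ignored (set empty)
after full input: {}  (accept=1 not in)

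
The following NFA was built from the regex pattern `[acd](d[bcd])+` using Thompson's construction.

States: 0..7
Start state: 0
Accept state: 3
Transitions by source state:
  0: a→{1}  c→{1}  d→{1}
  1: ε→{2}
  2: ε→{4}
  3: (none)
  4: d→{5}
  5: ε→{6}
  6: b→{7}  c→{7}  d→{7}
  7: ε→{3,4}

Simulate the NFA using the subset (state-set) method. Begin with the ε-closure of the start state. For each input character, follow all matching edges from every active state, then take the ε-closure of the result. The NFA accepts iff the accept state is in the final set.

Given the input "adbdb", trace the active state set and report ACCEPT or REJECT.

initial (ε-close {0}): {0}
'a' @ 1: {1,2,4}
'd' @ 2: {5,6}
'b' @ 3: {3,4,7}  [accepting]
'd' @ 4: {5,6}
'b' @ 5: {3,4,7}  [accepting]
end set {3,4,7} — state 3 in

Answer: ACCEPT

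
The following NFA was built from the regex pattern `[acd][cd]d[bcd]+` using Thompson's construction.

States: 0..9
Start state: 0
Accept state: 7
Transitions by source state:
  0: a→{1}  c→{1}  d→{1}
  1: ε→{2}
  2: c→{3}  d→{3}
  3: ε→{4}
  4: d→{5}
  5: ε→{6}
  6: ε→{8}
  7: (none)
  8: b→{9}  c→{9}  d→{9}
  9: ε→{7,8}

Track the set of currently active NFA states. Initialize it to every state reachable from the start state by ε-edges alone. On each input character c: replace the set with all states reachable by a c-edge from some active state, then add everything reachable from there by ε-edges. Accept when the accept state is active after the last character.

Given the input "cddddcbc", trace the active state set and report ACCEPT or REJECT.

S₀ = ε-closure({0}) = {0}
'c' @ 1: {1,2}
'd' @ 2: {3,4}
'd' @ 3: {5,6,8}
'd' @ 4: {7,8,9}  ✓accept
'd' @ 5: {7,8,9}  ✓accept
'c' @ 6: {7,8,9}  ✓accept
'b' @ 7: {7,8,9}  ✓accept
'c' @ 8: {7,8,9}  ✓accept
after full input: {7,8,9}  (accept=7 in)

Answer: ACCEPT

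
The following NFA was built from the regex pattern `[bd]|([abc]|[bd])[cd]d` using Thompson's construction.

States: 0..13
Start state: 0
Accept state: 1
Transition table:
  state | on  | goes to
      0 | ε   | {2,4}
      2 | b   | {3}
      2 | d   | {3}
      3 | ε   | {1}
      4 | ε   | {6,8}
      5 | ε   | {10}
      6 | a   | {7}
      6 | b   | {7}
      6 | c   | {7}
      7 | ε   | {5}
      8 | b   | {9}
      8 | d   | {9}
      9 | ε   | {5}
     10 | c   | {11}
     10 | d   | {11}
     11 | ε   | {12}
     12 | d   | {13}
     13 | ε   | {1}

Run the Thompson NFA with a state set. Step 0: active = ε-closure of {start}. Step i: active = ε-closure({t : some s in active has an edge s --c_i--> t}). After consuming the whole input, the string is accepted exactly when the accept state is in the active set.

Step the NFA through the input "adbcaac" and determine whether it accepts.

Answer: REJECT

Steps:
S₀ = ε-closure({0}) = {0,2,4,6,8}
'a' @ 1: {5,7,10}
'd' @ 2: {11,12}
'b' @ 3: {}  — state set empty
rest 'caac' ignored (set empty)
after full input: {}  (accept=1 not in)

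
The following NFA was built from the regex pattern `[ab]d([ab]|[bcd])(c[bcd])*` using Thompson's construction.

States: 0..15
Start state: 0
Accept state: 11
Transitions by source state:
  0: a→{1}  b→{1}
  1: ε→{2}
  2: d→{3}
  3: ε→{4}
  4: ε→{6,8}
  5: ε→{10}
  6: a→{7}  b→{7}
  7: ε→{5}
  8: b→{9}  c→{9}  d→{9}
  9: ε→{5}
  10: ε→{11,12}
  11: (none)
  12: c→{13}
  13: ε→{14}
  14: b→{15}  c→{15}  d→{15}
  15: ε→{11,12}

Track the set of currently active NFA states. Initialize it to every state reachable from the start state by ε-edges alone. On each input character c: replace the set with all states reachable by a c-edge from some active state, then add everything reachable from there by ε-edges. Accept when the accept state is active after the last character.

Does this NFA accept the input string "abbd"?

initial (ε-close {0}): {0}
'a' @ 1: {1,2}
'b' @ 2: {}  — dead — no transitions
rest 'bd' ignored (set empty)
final: {}; accept 11 not in set

Answer: REJECT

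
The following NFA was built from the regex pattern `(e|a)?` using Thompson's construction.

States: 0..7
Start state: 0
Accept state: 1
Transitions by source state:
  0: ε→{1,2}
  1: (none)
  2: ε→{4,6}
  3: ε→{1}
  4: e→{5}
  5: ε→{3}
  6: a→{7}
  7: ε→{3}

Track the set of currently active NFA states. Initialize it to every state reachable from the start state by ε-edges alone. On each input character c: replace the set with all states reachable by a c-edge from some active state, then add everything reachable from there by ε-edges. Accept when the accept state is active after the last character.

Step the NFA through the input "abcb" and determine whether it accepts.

start: ε-closure({0}) = {0,1,2,4,6}
'a' @ 1: {1,3,7}  (accept∈set)
'b' @ 2: {}  — state set empty
rest 'cb' ignored (set empty)
final: {}; accept 1 not in set

Answer: REJECT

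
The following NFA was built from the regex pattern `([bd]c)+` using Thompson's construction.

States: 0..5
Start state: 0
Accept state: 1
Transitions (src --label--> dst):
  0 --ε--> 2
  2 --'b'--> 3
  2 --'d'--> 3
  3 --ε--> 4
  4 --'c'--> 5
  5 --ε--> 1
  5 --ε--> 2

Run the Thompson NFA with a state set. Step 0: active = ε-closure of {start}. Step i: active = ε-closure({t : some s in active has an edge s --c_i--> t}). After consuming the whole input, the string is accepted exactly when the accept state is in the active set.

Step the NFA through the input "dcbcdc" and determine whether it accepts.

Answer: ACCEPT

Steps:
initial (ε-close {0}): {0,2}
'd' @ 1: {3,4}
'c' @ 2: {1,2,5}  (accept∈set)
'b' @ 3: {3,4}
'c' @ 4: {1,2,5}  (accept∈set)
'd' @ 5: {3,4}
'c' @ 6: {1,2,5}  (accept∈set)
end set {1,2,5} — state 1 in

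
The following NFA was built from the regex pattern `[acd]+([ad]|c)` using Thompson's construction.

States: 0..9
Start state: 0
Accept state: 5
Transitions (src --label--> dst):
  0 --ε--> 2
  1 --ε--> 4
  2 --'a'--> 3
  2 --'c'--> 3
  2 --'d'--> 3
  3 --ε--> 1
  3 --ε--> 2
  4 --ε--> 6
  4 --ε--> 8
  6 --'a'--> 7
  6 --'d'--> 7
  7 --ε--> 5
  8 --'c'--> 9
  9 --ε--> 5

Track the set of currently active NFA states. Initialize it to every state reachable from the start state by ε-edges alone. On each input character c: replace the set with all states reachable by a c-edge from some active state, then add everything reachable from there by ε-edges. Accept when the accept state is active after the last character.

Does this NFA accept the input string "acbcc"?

S₀ = ε-closure({0}) = {0,2}
'a' @ 1: {1,2,3,4,6,8}
'c' @ 2: {1,2,3,4,5,6,8,9}  [accepting]
'b' @ 3: {}  — no active states
rest 'cc' ignored (set empty)
after full input: {}  (accept=5 not in)

Answer: REJECT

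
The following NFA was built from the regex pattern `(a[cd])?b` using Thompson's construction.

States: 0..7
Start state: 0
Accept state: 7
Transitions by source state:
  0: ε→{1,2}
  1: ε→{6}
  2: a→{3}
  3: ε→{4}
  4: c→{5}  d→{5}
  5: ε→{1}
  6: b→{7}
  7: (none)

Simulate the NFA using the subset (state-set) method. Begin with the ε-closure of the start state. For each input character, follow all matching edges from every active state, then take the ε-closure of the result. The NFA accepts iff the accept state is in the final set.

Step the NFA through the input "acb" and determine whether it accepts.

initial (ε-close {0}): {0,1,2,6}
'a' @ 1: {3,4}
'c' @ 2: {1,5,6}
'b' @ 3: {7}  (accept∈set)
end set {7} — state 7 in

Answer: ACCEPT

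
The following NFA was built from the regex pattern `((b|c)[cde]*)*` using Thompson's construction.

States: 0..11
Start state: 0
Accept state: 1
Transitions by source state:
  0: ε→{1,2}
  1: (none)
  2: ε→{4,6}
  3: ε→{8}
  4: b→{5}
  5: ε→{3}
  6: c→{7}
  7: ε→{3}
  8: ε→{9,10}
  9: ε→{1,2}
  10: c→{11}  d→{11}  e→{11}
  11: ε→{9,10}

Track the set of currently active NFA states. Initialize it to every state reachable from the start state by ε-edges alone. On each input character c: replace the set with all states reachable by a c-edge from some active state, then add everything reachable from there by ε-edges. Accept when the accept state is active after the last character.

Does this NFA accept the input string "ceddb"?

S₀ = ε-closure({0}) = {0,1,2,4,6}
'c' @ 1: {1,2,3,4,6,7,8,9,10}  [accepting]
'e' @ 2: {1,2,4,6,9,10,11}  [accepting]
'd' @ 3: {1,2,4,6,9,10,11}  [accepting]
'd' @ 4: {1,2,4,6,9,10,11}  [accepting]
'b' @ 5: {1,2,3,4,5,6,8,9,10}  [accepting]
final: {1,2,3,4,5,6,8,9,10}; accept 1 in set

Answer: ACCEPT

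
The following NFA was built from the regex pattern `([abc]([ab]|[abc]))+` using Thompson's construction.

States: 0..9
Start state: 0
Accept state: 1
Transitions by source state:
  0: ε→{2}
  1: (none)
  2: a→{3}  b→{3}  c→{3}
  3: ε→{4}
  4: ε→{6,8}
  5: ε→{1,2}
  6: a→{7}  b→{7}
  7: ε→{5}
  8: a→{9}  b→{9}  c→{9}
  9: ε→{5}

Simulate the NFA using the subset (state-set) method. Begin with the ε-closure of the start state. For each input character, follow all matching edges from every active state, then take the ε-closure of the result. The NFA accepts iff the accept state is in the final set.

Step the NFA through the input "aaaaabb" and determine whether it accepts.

S₀ = ε-closure({0}) = {0,2}
'a' @ 1: {3,4,6,8}
'a' @ 2: {1,2,5,7,9}  [accepting]
'a' @ 3: {3,4,6,8}
'a' @ 4: {1,2,5,7,9}  [accepting]
'a' @ 5: {3,4,6,8}
'b' @ 6: {1,2,5,7,9}  [accepting]
'b' @ 7: {3,4,6,8}
end set {3,4,6,8} — state 1 not in

Answer: REJECT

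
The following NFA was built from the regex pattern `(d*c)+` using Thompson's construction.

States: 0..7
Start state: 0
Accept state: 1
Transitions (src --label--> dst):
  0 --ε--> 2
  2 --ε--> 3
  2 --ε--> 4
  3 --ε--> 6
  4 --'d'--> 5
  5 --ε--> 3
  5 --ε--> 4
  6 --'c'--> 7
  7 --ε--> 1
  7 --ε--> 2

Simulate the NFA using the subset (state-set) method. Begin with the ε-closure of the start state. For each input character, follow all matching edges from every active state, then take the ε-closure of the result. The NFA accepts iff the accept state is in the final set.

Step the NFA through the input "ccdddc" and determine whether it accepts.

S₀ = ε-closure({0}) = {0,2,3,4,6}
'c' @ 1: {1,2,3,4,6,7}  (accept∈set)
'c' @ 2: {1,2,3,4,6,7}  (accept∈set)
'd' @ 3: {3,4,5,6}
'd' @ 4: {3,4,5,6}
'd' @ 5: {3,4,5,6}
'c' @ 6: {1,2,3,4,6,7}  (accept∈set)
after full input: {1,2,3,4,6,7}  (accept=1 in)

Answer: ACCEPT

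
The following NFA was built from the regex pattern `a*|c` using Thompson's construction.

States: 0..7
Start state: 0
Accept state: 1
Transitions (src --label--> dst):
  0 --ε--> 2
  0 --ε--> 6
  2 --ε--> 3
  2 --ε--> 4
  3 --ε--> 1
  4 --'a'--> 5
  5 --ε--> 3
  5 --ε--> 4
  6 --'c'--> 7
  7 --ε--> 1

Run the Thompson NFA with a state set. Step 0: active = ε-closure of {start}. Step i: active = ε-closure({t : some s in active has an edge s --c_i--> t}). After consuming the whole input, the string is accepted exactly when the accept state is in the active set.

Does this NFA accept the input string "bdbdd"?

Answer: REJECT

Trace:
S₀ = ε-closure({0}) = {0,1,2,3,4,6}
'b' @ 1: {}  — state set empty
rest 'dbdd' ignored (set empty)
after full input: {}  (accept=1 not in)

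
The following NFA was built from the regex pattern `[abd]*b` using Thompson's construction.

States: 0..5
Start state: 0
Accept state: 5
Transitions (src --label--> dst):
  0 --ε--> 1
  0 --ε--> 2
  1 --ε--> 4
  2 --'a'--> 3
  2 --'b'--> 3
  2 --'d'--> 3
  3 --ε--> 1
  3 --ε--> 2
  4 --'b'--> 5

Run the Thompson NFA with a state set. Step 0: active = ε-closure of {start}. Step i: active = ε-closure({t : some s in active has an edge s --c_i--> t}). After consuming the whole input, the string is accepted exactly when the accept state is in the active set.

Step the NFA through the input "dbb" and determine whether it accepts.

S₀ = ε-closure({0}) = {0,1,2,4}
'd' @ 1: {1,2,3,4}
'b' @ 2: {1,2,3,4,5}  (accept∈set)
'b' @ 3: {1,2,3,4,5}  (accept∈set)
after full input: {1,2,3,4,5}  (accept=5 in)

Answer: ACCEPT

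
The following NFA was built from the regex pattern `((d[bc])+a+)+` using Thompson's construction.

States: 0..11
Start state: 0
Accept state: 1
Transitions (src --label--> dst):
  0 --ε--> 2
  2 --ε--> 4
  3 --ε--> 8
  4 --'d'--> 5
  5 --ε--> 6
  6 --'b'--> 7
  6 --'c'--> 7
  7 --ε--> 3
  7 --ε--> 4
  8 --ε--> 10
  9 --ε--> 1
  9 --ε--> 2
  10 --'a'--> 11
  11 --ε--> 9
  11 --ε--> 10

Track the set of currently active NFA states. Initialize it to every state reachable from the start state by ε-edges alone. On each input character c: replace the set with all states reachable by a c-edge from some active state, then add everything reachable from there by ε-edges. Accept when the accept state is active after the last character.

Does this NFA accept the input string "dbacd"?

Answer: REJECT

Steps:
start: ε-closure({0}) = {0,2,4}
'd' @ 1: {5,6}
'b' @ 2: {3,4,7,8,10}
'a' @ 3: {1,2,4,9,10,11}  [accepting]
'c' @ 4: {}  — state set empty
rest 'd' ignored (set empty)
end set {} — state 1 not in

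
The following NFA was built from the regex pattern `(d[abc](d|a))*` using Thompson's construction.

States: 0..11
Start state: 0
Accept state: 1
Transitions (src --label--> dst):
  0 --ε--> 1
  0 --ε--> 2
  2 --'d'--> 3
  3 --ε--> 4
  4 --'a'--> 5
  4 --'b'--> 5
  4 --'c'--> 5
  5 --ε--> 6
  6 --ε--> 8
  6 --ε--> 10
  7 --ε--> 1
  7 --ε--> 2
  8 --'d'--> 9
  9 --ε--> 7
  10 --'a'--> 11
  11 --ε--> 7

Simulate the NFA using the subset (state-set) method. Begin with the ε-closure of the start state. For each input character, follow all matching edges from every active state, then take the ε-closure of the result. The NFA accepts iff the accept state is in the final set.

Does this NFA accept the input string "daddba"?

Answer: ACCEPT

Trace:
initial (ε-close {0}): {0,1,2}
'd' @ 1: {3,4}
'a' @ 2: {5,6,8,10}
'd' @ 3: {1,2,7,9}  [accepting]
'd' @ 4: {3,4}
'b' @ 5: {5,6,8,10}
'a' @ 6: {1,2,7,11}  [accepting]
end set {1,2,7,11} — state 1 in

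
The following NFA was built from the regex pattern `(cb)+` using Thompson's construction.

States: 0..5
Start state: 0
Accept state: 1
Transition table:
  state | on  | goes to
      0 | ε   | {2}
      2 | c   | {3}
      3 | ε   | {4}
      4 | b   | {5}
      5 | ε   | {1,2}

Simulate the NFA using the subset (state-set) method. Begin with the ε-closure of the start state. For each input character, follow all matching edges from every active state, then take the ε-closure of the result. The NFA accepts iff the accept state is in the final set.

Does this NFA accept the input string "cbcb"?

Answer: ACCEPT

Trace:
initial (ε-close {0}): {0,2}
'c' @ 1: {3,4}
'b' @ 2: {1,2,5}  ✓accept
'c' @ 3: {3,4}
'b' @ 4: {1,2,5}  ✓accept
end set {1,2,5} — state 1 in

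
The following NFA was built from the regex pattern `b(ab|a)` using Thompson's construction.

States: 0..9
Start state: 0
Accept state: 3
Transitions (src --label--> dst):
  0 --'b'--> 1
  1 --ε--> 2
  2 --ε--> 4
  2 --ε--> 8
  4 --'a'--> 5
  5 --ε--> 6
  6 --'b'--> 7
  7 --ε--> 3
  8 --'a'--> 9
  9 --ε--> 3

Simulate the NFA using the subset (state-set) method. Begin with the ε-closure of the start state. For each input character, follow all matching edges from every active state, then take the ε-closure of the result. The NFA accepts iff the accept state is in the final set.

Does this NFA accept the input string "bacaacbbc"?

start: ε-closure({0}) = {0}
'b' @ 1: {1,2,4,8}
'a' @ 2: {3,5,6,9}  [accepting]
'c' @ 3: {}  — state set empty
rest 'aacbbc' ignored (set empty)
end set {} — state 3 not in

Answer: REJECT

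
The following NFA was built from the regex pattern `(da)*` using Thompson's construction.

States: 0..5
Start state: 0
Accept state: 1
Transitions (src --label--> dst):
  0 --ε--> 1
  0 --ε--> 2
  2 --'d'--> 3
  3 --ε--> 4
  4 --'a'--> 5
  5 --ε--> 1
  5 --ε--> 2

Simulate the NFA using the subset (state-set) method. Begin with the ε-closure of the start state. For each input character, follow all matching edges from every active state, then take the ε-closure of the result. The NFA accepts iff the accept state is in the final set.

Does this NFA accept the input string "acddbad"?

Answer: REJECT

Steps:
initial (ε-close {0}): {0,1,2}
'a' @ 1: {}  — state set empty
rest 'cddbad' ignored (set empty)
end set {} — state 1 not in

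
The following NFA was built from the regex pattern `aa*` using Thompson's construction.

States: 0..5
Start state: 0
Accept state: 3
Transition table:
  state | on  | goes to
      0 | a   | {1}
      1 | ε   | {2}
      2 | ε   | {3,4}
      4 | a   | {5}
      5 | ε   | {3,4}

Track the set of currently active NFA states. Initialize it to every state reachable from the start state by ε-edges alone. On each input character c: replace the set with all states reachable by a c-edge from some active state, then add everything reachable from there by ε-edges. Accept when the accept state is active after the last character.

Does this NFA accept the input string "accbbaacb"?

S₀ = ε-closure({0}) = {0}
'a' @ 1: {1,2,3,4}  (accept∈set)
'c' @ 2: {}  — dead — no transitions
rest 'cbbaacb' ignored (set empty)
after full input: {}  (accept=3 not in)

Answer: REJECT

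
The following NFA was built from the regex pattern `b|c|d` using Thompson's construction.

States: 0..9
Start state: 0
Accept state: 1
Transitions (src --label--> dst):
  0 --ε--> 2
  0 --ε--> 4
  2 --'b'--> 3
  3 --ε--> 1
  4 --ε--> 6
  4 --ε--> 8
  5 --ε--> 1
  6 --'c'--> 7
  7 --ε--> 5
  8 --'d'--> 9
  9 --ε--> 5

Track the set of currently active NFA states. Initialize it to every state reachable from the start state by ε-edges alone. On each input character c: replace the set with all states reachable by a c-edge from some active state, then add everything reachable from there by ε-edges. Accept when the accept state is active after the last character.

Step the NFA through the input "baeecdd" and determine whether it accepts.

initial (ε-close {0}): {0,2,4,6,8}
'b' @ 1: {1,3}  ✓accept
'a' @ 2: {}  — dead — no transitions
rest 'eecdd' ignored (set empty)
after full input: {}  (accept=1 not in)

Answer: REJECT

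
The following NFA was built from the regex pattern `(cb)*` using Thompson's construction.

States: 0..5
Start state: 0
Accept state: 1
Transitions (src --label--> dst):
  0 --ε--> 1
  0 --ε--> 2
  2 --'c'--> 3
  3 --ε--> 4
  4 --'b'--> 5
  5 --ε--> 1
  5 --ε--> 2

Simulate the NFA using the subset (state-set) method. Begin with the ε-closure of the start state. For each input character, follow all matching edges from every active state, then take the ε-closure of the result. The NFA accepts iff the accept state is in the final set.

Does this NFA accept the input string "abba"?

Answer: REJECT

Trace:
start: ε-closure({0}) = {0,1,2}
'a' @ 1: {}  — state set empty
rest 'bba' ignored (set empty)
after full input: {}  (accept=1 not in)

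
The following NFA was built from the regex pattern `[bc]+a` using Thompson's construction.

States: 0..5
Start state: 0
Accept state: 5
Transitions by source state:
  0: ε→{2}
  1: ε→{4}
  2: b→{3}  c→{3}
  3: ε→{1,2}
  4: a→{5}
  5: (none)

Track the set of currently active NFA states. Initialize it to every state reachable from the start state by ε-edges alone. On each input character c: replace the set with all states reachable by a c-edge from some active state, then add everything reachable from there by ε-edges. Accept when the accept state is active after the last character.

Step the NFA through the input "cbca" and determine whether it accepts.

S₀ = ε-closure({0}) = {0,2}
'c' @ 1: {1,2,3,4}
'b' @ 2: {1,2,3,4}
'c' @ 3: {1,2,3,4}
'a' @ 4: {5}  (accept∈set)
after full input: {5}  (accept=5 in)

Answer: ACCEPT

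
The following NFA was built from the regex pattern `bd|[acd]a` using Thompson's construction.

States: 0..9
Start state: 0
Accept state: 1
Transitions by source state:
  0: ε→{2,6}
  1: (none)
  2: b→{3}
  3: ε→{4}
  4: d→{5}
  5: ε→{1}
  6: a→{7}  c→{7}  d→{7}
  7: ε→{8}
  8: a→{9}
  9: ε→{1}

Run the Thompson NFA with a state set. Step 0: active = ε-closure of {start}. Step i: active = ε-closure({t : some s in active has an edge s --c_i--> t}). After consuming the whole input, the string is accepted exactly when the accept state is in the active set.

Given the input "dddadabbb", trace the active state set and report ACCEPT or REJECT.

Answer: REJECT

Trace:
initial (ε-close {0}): {0,2,6}
'd' @ 1: {7,8}
'd' @ 2: {}  — no active states
rest 'dadabbb' ignored (set empty)
final: {}; accept 1 not in set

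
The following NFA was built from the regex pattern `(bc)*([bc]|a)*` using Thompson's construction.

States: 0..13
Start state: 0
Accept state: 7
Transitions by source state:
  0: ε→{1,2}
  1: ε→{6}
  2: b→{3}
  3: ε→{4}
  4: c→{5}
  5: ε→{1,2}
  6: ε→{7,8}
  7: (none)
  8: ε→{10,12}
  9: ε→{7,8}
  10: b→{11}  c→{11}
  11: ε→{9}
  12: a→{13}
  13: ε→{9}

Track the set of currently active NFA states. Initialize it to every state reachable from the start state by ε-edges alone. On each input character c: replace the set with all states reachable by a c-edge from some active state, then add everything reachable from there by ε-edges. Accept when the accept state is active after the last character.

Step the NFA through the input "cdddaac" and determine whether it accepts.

Answer: REJECT

Derivation:
initial (ε-close {0}): {0,1,2,6,7,8,10,12}
'c' @ 1: {7,8,9,10,11,12}  [accepting]
'd' @ 2: {}  — dead — no transitions
rest 'ddaac' ignored (set empty)
after full input: {}  (accept=7 not in)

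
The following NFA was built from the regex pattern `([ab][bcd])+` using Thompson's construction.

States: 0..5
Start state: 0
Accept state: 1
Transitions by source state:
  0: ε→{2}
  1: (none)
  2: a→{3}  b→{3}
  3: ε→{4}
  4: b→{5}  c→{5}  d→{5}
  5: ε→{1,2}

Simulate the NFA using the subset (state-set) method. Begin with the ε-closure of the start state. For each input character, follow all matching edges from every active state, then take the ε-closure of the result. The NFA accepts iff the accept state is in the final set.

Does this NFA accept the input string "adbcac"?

initial (ε-close {0}): {0,2}
'a' @ 1: {3,4}
'd' @ 2: {1,2,5}  ✓accept
'b' @ 3: {3,4}
'c' @ 4: {1,2,5}  ✓accept
'a' @ 5: {3,4}
'c' @ 6: {1,2,5}  ✓accept
end set {1,2,5} — state 1 in

Answer: ACCEPT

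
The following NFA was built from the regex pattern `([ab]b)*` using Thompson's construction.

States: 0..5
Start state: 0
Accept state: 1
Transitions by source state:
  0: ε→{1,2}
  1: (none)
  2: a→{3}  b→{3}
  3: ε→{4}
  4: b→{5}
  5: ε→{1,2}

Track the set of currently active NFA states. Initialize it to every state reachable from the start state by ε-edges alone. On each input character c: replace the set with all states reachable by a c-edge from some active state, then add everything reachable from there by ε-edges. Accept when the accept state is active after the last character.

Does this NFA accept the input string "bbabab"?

S₀ = ε-closure({0}) = {0,1,2}
'b' @ 1: {3,4}
'b' @ 2: {1,2,5}  (accept∈set)
'a' @ 3: {3,4}
'b' @ 4: {1,2,5}  (accept∈set)
'a' @ 5: {3,4}
'b' @ 6: {1,2,5}  (accept∈set)
end set {1,2,5} — state 1 in

Answer: ACCEPT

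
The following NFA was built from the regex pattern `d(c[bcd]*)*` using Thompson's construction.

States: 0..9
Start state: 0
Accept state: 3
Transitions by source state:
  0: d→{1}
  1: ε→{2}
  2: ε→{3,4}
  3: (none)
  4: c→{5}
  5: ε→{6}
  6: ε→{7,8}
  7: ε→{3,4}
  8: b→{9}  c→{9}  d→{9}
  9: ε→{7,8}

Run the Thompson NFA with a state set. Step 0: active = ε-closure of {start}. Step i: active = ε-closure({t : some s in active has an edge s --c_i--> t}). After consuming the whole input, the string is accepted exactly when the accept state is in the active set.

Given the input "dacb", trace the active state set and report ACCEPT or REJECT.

initial (ε-close {0}): {0}
'd' @ 1: {1,2,3,4}  (accept∈set)
'a' @ 2: {}  — dead — no transitions
rest 'cb' ignored (set empty)
end set {} — state 3 not in

Answer: REJECT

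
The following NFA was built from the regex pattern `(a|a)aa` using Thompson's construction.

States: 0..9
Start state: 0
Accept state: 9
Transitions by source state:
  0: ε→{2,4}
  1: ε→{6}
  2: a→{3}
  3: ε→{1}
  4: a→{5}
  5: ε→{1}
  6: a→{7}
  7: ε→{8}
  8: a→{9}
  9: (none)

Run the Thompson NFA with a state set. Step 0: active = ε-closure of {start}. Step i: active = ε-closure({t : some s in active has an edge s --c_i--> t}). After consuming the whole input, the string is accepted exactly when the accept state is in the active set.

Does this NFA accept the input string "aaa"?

start: ε-closure({0}) = {0,2,4}
'a' @ 1: {1,3,5,6}
'a' @ 2: {7,8}
'a' @ 3: {9}  [accepting]
after full input: {9}  (accept=9 in)

Answer: ACCEPT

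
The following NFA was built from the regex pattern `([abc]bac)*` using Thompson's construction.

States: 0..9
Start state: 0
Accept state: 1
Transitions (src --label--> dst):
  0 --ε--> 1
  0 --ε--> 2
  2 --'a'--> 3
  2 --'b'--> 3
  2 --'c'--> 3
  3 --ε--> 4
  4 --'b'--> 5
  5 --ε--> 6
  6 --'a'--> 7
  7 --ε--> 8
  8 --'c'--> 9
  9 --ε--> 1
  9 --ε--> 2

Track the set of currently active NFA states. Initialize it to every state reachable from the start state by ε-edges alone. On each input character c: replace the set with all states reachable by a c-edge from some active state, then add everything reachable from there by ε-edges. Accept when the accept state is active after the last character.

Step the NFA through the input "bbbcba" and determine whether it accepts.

Answer: REJECT

Trace:
start: ε-closure({0}) = {0,1,2}
'b' @ 1: {3,4}
'b' @ 2: {5,6}
'b' @ 3: {}  — dead — no transitions
rest 'cba' ignored (set empty)
final: {}; accept 1 not in set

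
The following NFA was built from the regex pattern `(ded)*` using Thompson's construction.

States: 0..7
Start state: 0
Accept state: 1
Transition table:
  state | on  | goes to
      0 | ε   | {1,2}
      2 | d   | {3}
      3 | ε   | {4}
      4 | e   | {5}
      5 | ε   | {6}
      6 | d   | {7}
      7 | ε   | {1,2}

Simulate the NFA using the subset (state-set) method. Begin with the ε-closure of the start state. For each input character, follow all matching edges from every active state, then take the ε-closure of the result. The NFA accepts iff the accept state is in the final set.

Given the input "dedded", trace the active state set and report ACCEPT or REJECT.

start: ε-closure({0}) = {0,1,2}
'd' @ 1: {3,4}
'e' @ 2: {5,6}
'd' @ 3: {1,2,7}  [accepting]
'd' @ 4: {3,4}
'e' @ 5: {5,6}
'd' @ 6: {1,2,7}  [accepting]
final: {1,2,7}; accept 1 in set

Answer: ACCEPT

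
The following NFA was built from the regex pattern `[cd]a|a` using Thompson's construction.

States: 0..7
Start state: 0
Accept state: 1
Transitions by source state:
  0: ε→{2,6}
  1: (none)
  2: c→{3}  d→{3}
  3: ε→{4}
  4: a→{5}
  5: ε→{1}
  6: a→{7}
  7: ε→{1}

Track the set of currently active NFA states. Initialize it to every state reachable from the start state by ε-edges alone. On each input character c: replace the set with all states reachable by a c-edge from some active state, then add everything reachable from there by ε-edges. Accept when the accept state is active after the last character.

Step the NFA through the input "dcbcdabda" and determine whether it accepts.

Answer: REJECT

Steps:
start: ε-closure({0}) = {0,2,6}
'd' @ 1: {3,4}
'c' @ 2: {}  — no active states
rest 'bcdabda' ignored (set empty)
end set {} — state 1 not in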